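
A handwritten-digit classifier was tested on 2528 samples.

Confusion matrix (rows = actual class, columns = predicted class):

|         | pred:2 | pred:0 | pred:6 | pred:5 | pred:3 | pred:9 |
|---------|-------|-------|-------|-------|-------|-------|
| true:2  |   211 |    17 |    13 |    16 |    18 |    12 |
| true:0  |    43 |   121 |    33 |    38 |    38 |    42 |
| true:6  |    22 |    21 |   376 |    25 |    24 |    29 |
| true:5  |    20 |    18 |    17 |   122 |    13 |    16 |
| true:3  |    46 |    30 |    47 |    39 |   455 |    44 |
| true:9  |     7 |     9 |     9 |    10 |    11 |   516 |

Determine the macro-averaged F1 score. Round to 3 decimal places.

0.667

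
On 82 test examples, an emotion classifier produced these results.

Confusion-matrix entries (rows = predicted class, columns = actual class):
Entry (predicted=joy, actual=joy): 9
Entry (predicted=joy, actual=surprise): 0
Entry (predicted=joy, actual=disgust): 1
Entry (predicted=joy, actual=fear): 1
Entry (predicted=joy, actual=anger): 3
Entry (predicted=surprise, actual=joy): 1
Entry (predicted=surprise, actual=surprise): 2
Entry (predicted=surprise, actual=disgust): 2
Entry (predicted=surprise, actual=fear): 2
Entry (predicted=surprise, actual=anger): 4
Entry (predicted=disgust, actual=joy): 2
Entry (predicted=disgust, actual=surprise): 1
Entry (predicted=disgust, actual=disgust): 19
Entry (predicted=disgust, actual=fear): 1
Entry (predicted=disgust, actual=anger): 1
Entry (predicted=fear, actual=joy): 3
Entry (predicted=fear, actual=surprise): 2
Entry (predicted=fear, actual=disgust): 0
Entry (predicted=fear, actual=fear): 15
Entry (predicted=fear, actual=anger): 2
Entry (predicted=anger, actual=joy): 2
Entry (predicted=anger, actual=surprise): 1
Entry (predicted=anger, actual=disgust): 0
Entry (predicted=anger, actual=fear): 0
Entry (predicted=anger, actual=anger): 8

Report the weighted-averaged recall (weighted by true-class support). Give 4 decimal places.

Per-class recall (TP/(TP+FN)):
  joy: TP=9, FN=1+2+3+2=8 → 9/17 = 0.52941
  surprise: TP=2, FN=0+1+2+1=4 → 2/6 = 0.33333
  disgust: TP=19, FN=1+2+0+0=3 → 19/22 = 0.86364
  fear: TP=15, FN=1+2+1+0=4 → 15/19 = 0.78947
  anger: TP=8, FN=3+4+1+2=10 → 8/18 = 0.44444
Weighted-recall = Σ (supportᵢ/N)·recallᵢ with N=82: (17/82)·0.52941 + (6/82)·0.33333 + (22/82)·0.86364 + (19/82)·0.78947 + (18/82)·0.44444 = 0.6463

0.6463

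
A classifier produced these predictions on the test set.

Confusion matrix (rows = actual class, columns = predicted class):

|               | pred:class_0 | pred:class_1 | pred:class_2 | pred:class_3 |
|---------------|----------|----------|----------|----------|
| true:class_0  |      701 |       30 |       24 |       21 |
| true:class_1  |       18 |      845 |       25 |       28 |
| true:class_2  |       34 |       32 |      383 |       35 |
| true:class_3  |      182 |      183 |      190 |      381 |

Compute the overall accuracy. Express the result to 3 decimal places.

0.742

Accuracy = trace / total = (701+845+383+381=2310) / 3112 = 2310/3112 = 0.742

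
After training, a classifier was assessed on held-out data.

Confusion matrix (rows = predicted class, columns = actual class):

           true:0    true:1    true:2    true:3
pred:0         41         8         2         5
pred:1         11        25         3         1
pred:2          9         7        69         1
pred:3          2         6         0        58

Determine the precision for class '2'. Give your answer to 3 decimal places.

Treat '2' as positive and all other classes as negative.
precision = TP/(TP+FP).
2: TP=69, FP=9+7+1=17 → 69/86 = 0.8023

0.802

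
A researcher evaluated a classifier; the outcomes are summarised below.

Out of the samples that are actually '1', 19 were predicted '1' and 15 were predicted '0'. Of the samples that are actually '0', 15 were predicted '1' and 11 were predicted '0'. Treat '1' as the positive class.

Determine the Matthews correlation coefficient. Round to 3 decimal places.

MCC = (TP·TN − FP·FN) / √((TP+FP)(TP+FN)(TN+FP)(TN+FN))
Numerator = 19·11 − 15·15 = -16
Denominator = √(34·34·26·26) = √781456 = 884.0000
MCC = -16 / 884.0000 = -0.018

-0.018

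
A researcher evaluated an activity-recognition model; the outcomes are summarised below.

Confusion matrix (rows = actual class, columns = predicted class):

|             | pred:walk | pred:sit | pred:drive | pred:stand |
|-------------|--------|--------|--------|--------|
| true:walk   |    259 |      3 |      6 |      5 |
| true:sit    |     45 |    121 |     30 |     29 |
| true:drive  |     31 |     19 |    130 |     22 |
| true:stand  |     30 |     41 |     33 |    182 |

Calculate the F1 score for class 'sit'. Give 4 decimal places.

One-vs-rest for 'sit': TP = diagonal; FP = other classes predicted 'sit'; FN = 'sit' predicted as other.
F1 score = 2·TP/(2·TP+FP+FN).
sit: TP=121, FP=3+19+41=63, FN=45+30+29=104 → 242/409 = 0.59169

0.5917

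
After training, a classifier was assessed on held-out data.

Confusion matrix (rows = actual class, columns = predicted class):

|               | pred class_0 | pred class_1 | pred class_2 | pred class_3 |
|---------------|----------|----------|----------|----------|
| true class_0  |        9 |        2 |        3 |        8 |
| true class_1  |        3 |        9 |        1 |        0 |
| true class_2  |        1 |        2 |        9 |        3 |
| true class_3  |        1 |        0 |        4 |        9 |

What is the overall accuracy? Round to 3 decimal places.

0.563

Accuracy = trace / total = (9+9+9+9=36) / 64 = 36/64 = 0.563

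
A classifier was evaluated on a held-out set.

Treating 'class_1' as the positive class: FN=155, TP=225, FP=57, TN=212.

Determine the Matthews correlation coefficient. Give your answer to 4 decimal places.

MCC = (TP·TN − FP·FN) / √((TP+FP)(TP+FN)(TN+FP)(TN+FN))
Numerator = 225·212 − 57·155 = 38865
Denominator = √(282·380·269·367) = √10579156680 = 102855.0275
MCC = 38865 / 102855.0275 = 0.3779

0.3779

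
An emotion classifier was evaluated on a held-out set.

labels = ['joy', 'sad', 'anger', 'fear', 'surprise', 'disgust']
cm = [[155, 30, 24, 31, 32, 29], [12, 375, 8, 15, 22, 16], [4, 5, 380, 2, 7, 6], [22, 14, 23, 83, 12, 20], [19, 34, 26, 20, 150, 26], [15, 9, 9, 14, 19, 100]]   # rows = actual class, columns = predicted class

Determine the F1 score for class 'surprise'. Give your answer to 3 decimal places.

Treat 'surprise' as positive and all other classes as negative.
F1 score = 2·TP/(2·TP+FP+FN).
surprise: TP=150, FP=32+22+7+12+19=92, FN=19+34+26+20+26=125 → 300/517 = 0.5803

0.580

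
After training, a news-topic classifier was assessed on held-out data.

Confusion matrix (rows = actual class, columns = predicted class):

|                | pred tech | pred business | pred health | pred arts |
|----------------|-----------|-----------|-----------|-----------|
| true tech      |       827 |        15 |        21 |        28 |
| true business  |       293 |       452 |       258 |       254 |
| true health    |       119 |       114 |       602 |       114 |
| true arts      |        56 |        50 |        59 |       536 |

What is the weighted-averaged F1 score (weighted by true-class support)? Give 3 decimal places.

0.616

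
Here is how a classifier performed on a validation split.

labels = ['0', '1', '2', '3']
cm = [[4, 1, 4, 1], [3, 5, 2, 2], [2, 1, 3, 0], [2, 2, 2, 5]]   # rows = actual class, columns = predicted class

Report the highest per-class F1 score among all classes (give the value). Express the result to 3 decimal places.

0.526

Per-class F1 score (2·TP/(2·TP+FP+FN)):
  0: TP=4, FP=3+2+2=7, FN=1+4+1=6 → 8/21 = 0.3810
  1: TP=5, FP=1+1+2=4, FN=3+2+2=7 → 10/21 = 0.4762
  2: TP=3, FP=4+2+2=8, FN=2+1+0=3 → 6/17 = 0.3529
  3: TP=5, FP=1+2+0=3, FN=2+2+2=6 → 10/19 = 0.5263
Highest is class '3' with F1 score = 0.526.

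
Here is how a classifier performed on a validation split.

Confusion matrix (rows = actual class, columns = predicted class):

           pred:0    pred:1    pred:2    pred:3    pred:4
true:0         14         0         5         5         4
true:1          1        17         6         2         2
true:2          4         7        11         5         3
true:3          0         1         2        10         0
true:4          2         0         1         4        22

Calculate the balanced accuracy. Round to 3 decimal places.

Balanced accuracy = mean of per-class recall.
  0: recall = 14/28 = 0.5000
  1: recall = 17/28 = 0.6071
  2: recall = 11/30 = 0.3667
  3: recall = 10/13 = 0.7692
  4: recall = 22/29 = 0.7586
Mean = (0.5000 + 0.6071 + 0.3667 + 0.7692 + 0.7586) / 5 = 0.600

0.600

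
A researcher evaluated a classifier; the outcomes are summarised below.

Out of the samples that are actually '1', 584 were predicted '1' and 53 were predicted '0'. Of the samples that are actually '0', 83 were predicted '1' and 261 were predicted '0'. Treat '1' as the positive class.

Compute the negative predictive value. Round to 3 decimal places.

0.831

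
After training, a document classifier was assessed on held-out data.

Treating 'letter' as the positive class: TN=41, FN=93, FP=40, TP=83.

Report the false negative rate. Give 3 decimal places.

0.528

FNR = FN/(FN+TP) = 93/(93+83) = 0.528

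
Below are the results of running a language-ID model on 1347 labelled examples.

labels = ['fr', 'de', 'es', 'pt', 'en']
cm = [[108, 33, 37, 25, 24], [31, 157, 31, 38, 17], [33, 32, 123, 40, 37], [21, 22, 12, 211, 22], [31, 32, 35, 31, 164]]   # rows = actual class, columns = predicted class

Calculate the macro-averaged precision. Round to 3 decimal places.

0.560

Per-class precision (TP/(TP+FP)):
  fr: TP=108, FP=31+33+21+31=116 → 108/224 = 0.4821
  de: TP=157, FP=33+32+22+32=119 → 157/276 = 0.5688
  es: TP=123, FP=37+31+12+35=115 → 123/238 = 0.5168
  pt: TP=211, FP=25+38+40+31=134 → 211/345 = 0.6116
  en: TP=164, FP=24+17+37+22=100 → 164/264 = 0.6212
Macro-precision = mean = (0.4821 + 0.5688 + 0.5168 + 0.6116 + 0.6212) / 5 = 0.560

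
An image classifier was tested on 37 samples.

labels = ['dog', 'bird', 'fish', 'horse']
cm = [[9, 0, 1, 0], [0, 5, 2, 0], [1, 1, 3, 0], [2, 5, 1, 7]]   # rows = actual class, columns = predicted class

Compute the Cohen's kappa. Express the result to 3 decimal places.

Observed agreement pₒ = trace/N = 24/37 = 0.6486
Expected agreement pₑ = Σ (rowᵢ·colᵢ)/N² = (10·12 + 7·11 + 5·7 + 15·7)/37² = 0.2462
κ = (pₒ − pₑ)/(1 − pₑ) = (0.6486 − 0.2462)/(1 − 0.2462) = 0.534

0.534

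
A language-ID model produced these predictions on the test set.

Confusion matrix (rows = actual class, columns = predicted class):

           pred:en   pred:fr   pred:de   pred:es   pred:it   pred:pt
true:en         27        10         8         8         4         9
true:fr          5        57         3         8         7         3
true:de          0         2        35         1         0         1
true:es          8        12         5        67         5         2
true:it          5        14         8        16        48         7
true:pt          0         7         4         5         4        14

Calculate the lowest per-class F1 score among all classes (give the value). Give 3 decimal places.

0.400

Per-class F1 score (2·TP/(2·TP+FP+FN)):
  en: TP=27, FP=5+0+8+5+0=18, FN=10+8+8+4+9=39 → 54/111 = 0.4865
  fr: TP=57, FP=10+2+12+14+7=45, FN=5+3+8+7+3=26 → 114/185 = 0.6162
  de: TP=35, FP=8+3+5+8+4=28, FN=0+2+1+0+1=4 → 70/102 = 0.6863
  es: TP=67, FP=8+8+1+16+5=38, FN=8+12+5+5+2=32 → 134/204 = 0.6569
  it: TP=48, FP=4+7+0+5+4=20, FN=5+14+8+16+7=50 → 96/166 = 0.5783
  pt: TP=14, FP=9+3+1+2+7=22, FN=0+7+4+5+4=20 → 28/70 = 0.4000
Lowest is class 'pt' with F1 score = 0.400.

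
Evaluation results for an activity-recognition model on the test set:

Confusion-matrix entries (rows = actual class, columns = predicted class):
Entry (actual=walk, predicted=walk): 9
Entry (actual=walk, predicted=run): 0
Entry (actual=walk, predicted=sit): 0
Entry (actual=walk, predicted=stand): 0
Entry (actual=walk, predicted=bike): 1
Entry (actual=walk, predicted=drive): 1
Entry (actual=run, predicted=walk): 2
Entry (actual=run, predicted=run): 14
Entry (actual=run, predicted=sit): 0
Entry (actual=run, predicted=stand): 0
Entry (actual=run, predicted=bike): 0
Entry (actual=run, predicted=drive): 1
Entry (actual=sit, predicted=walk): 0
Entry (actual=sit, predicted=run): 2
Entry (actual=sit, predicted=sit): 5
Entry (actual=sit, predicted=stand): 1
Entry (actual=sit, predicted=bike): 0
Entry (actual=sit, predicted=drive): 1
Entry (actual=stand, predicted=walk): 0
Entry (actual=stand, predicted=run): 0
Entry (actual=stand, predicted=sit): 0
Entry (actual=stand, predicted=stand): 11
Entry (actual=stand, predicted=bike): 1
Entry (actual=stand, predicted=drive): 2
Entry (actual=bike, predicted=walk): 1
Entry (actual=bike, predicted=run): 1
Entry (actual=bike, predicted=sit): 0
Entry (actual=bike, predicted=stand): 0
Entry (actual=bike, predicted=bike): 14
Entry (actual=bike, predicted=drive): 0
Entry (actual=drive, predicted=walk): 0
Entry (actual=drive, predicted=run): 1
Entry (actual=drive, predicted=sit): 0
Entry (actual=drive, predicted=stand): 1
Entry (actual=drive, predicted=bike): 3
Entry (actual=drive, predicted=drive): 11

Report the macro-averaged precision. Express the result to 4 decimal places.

0.7997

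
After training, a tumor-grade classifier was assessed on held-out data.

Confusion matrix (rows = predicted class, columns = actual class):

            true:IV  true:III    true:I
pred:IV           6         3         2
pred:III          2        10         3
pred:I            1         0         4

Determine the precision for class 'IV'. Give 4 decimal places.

Take TP from the diagonal, FP from the rest of the 'IV' prediction marginal, FN from the rest of the 'IV' actual marginal.
precision = TP/(TP+FP).
IV: TP=6, FP=3+2=5 → 6/11 = 0.54545

0.5455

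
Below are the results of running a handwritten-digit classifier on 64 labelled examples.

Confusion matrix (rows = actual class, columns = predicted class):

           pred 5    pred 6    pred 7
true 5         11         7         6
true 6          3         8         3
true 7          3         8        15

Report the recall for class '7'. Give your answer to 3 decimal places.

0.577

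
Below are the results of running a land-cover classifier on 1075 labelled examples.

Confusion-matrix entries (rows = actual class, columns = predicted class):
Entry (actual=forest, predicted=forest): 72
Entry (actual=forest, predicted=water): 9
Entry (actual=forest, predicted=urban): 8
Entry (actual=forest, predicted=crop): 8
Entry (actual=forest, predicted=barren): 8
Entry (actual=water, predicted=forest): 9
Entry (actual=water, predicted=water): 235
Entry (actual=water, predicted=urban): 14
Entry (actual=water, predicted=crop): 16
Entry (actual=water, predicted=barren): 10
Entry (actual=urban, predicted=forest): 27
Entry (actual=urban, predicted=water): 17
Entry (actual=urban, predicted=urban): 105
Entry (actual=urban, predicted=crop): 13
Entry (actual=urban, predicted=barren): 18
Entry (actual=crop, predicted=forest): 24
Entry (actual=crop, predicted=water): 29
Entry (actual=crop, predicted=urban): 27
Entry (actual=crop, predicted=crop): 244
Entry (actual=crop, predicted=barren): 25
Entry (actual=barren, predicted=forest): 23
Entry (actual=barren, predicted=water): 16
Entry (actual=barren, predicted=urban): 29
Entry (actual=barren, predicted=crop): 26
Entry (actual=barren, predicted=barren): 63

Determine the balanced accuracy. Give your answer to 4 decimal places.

Balanced accuracy = mean of per-class recall.
  forest: recall = 72/105 = 0.68571
  water: recall = 235/284 = 0.82746
  urban: recall = 105/180 = 0.58333
  crop: recall = 244/349 = 0.69914
  barren: recall = 63/157 = 0.40127
Mean = (0.68571 + 0.82746 + 0.58333 + 0.69914 + 0.40127) / 5 = 0.6394

0.6394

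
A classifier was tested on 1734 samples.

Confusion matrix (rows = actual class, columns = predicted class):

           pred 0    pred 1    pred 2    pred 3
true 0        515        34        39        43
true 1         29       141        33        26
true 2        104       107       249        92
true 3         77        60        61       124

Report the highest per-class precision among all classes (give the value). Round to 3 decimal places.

0.710

Per-class precision (TP/(TP+FP)):
  0: TP=515, FP=29+104+77=210 → 515/725 = 0.7103
  1: TP=141, FP=34+107+60=201 → 141/342 = 0.4123
  2: TP=249, FP=39+33+61=133 → 249/382 = 0.6518
  3: TP=124, FP=43+26+92=161 → 124/285 = 0.4351
Highest is class '0' with precision = 0.710.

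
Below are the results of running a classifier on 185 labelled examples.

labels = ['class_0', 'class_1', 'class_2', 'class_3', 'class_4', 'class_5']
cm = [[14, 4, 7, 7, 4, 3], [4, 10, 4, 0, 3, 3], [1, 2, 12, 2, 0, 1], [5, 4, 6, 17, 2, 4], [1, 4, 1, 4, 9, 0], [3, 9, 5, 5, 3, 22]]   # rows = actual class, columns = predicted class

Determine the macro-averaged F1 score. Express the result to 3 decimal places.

Per-class F1 score (2·TP/(2·TP+FP+FN)):
  class_0: TP=14, FP=4+1+5+1+3=14, FN=4+7+7+4+3=25 → 28/67 = 0.4179
  class_1: TP=10, FP=4+2+4+4+9=23, FN=4+4+0+3+3=14 → 20/57 = 0.3509
  class_2: TP=12, FP=7+4+6+1+5=23, FN=1+2+2+0+1=6 → 24/53 = 0.4528
  class_3: TP=17, FP=7+0+2+4+5=18, FN=5+4+6+2+4=21 → 34/73 = 0.4658
  class_4: TP=9, FP=4+3+0+2+3=12, FN=1+4+1+4+0=10 → 18/40 = 0.4500
  class_5: TP=22, FP=3+3+1+4+0=11, FN=3+9+5+5+3=25 → 44/80 = 0.5500
Macro-F1 score = mean = (0.4179 + 0.3509 + 0.4528 + 0.4658 + 0.4500 + 0.5500) / 6 = 0.448

0.448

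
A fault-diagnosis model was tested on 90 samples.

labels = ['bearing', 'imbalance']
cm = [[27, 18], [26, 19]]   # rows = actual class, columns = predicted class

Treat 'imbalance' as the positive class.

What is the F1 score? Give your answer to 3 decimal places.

Precision = TP/(TP+FP) = 19/37 = 0.5135
Recall = TP/(TP+FN) = 19/45 = 0.4222
F1 = 2·TP/(2·TP+FP+FN) = 38/82 = 0.463

0.463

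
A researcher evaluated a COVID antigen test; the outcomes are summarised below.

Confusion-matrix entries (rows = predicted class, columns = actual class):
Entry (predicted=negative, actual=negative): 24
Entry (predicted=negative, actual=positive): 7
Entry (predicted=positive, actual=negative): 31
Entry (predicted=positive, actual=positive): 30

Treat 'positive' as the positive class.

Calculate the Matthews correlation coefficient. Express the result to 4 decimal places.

0.2564

MCC = (TP·TN − FP·FN) / √((TP+FP)(TP+FN)(TN+FP)(TN+FN))
Numerator = 30·24 − 31·7 = 503
Denominator = √(61·37·55·31) = √3848185 = 1961.6791
MCC = 503 / 1961.6791 = 0.2564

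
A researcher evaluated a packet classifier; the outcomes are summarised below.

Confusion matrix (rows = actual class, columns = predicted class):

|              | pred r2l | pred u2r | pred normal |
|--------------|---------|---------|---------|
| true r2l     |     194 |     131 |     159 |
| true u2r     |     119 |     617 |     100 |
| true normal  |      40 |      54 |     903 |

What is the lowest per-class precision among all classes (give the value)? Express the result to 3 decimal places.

Per-class precision (TP/(TP+FP)):
  r2l: TP=194, FP=119+40=159 → 194/353 = 0.5496
  u2r: TP=617, FP=131+54=185 → 617/802 = 0.7693
  normal: TP=903, FP=159+100=259 → 903/1162 = 0.7771
Lowest is class 'r2l' with precision = 0.550.

0.550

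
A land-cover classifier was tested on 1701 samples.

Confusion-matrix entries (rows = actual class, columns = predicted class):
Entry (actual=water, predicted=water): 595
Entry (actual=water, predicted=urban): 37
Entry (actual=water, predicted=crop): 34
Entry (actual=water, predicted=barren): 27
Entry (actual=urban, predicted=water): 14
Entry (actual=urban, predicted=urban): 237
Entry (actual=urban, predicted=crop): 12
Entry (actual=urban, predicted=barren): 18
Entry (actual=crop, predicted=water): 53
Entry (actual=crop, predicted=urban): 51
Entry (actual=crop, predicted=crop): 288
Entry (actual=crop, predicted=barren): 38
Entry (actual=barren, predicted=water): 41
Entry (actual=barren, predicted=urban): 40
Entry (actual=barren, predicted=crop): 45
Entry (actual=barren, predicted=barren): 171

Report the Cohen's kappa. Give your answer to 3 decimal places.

0.662

Observed agreement pₒ = trace/N = 1291/1701 = 0.7590
Expected agreement pₑ = Σ (rowᵢ·colᵢ)/N² = (693·703 + 281·365 + 430·379 + 297·254)/1701² = 0.2862
κ = (pₒ − pₑ)/(1 − pₑ) = (0.7590 − 0.2862)/(1 − 0.2862) = 0.662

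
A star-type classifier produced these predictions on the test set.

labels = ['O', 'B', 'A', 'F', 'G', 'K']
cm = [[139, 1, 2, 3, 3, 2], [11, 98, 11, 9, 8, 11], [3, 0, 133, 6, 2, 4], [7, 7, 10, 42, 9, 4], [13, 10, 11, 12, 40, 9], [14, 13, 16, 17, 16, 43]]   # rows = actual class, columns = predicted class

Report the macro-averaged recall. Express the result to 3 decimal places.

0.634

Per-class recall (TP/(TP+FN)):
  O: TP=139, FN=1+2+3+3+2=11 → 139/150 = 0.9267
  B: TP=98, FN=11+11+9+8+11=50 → 98/148 = 0.6622
  A: TP=133, FN=3+0+6+2+4=15 → 133/148 = 0.8986
  F: TP=42, FN=7+7+10+9+4=37 → 42/79 = 0.5316
  G: TP=40, FN=13+10+11+12+9=55 → 40/95 = 0.4211
  K: TP=43, FN=14+13+16+17+16=76 → 43/119 = 0.3613
Macro-recall = mean = (0.9267 + 0.6622 + 0.8986 + 0.5316 + 0.4211 + 0.3613) / 6 = 0.634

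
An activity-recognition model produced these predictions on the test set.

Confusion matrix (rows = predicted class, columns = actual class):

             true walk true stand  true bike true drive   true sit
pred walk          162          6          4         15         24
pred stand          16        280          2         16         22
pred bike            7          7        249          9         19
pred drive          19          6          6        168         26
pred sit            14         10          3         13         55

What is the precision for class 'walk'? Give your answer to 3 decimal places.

0.768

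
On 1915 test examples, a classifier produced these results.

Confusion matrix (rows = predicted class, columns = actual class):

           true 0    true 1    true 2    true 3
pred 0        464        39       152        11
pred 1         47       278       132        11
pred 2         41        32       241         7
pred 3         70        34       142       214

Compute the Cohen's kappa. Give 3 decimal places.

0.500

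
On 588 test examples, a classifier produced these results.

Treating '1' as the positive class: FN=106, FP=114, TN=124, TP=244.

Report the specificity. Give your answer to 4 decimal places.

Specificity = TN/(TN+FP) = 124/(124+114) = 0.5210

0.5210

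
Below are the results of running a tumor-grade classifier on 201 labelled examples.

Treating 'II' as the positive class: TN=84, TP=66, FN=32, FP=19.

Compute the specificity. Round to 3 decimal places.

Specificity = TN/(TN+FP) = 84/(84+19) = 0.816

0.816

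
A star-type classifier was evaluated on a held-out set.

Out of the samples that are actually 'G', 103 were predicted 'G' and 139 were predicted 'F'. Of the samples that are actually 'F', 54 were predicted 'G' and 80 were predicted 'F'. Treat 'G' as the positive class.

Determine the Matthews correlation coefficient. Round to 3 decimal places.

MCC = (TP·TN − FP·FN) / √((TP+FP)(TP+FN)(TN+FP)(TN+FN))
Numerator = 103·80 − 54·139 = 734
Denominator = √(157·242·134·219) = √1114971924 = 33391.1953
MCC = 734 / 33391.1953 = 0.022

0.022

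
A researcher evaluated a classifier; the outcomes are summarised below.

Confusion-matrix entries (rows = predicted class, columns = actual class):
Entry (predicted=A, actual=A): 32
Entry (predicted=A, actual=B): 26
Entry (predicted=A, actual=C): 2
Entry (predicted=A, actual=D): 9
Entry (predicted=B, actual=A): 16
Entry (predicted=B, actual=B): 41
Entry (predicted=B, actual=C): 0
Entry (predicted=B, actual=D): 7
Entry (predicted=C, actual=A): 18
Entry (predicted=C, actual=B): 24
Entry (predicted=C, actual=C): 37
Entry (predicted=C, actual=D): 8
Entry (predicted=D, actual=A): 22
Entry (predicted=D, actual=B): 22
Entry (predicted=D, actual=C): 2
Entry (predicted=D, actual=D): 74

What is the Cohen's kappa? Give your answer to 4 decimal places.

0.3901

Observed agreement pₒ = trace/N = 184/340 = 0.54118
Expected agreement pₑ = Σ (rowᵢ·colᵢ)/N² = (88·69 + 113·64 + 41·87 + 98·120)/340² = 0.24767
κ = (pₒ − pₑ)/(1 − pₑ) = (0.54118 − 0.24767)/(1 − 0.24767) = 0.3901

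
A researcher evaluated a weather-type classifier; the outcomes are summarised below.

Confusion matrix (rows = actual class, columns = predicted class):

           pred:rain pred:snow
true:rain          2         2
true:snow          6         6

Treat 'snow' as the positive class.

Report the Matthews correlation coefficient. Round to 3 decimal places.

MCC = (TP·TN − FP·FN) / √((TP+FP)(TP+FN)(TN+FP)(TN+FN))
Numerator = 6·2 − 2·6 = 0
Denominator = √(8·12·4·8) = √3072 = 55.4256
MCC = 0 / 55.4256 = 0.000

0.000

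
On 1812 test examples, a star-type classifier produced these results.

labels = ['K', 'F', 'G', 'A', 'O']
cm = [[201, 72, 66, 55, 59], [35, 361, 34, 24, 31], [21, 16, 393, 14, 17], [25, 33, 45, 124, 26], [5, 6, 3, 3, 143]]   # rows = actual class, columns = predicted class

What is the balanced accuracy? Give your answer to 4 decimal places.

0.6849

Balanced accuracy = mean of per-class recall.
  K: recall = 201/453 = 0.44371
  F: recall = 361/485 = 0.74433
  G: recall = 393/461 = 0.85249
  A: recall = 124/253 = 0.49012
  O: recall = 143/160 = 0.89375
Mean = (0.44371 + 0.74433 + 0.85249 + 0.49012 + 0.89375) / 5 = 0.6849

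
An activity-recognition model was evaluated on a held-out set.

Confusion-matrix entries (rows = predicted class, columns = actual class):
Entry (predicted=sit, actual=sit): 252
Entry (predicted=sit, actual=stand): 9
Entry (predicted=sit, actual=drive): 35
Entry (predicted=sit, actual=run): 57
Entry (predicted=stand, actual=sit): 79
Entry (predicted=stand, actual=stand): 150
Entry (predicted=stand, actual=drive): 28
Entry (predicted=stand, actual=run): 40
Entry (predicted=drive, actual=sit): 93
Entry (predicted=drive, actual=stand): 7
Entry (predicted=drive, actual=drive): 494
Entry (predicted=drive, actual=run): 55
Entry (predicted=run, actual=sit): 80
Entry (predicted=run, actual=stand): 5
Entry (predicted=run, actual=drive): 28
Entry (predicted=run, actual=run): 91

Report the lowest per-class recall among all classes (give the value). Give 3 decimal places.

0.374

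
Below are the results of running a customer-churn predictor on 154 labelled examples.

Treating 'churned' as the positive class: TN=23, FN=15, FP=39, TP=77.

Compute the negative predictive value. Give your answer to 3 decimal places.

0.605

NPV = TN/(TN+FN) = 23/(23+15) = 0.605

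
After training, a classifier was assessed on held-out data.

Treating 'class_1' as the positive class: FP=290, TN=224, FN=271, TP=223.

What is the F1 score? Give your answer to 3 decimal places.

Precision = TP/(TP+FP) = 223/513 = 0.4347
Recall = TP/(TP+FN) = 223/494 = 0.4514
F1 = 2·TP/(2·TP+FP+FN) = 446/1007 = 0.443

0.443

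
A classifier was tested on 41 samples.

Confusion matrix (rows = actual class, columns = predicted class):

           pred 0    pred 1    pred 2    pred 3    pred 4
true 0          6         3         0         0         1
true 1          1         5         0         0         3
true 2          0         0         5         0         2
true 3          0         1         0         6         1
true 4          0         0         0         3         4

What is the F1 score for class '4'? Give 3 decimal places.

0.444

Treat '4' as positive and all other classes as negative.
F1 score = 2·TP/(2·TP+FP+FN).
4: TP=4, FP=1+3+2+1=7, FN=0+0+0+3=3 → 8/18 = 0.4444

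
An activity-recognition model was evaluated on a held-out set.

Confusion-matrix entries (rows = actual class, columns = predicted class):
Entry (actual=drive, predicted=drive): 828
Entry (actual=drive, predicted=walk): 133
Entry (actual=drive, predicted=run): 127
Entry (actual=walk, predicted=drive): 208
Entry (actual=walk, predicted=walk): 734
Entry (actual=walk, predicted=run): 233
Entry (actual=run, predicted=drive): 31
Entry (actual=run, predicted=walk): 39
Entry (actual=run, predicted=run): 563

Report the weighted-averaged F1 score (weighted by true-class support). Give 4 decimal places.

0.7331

Per-class F1 score (2·TP/(2·TP+FP+FN)):
  drive: TP=828, FP=208+31=239, FN=133+127=260 → 1656/2155 = 0.76845
  walk: TP=734, FP=133+39=172, FN=208+233=441 → 1468/2081 = 0.70543
  run: TP=563, FP=127+233=360, FN=31+39=70 → 1126/1556 = 0.72365
Weighted-F1 score = Σ (supportᵢ/N)·F1 scoreᵢ with N=2896: (1088/2896)·0.76845 + (1175/2896)·0.70543 + (633/2896)·0.72365 = 0.7331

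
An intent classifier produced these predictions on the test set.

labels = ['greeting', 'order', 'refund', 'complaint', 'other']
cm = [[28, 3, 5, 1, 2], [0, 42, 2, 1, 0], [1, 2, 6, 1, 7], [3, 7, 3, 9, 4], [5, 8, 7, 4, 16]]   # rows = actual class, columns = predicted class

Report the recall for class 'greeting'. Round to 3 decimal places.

One-vs-rest for 'greeting': TP = diagonal; FP = other classes predicted 'greeting'; FN = 'greeting' predicted as other.
recall = TP/(TP+FN).
greeting: TP=28, FN=3+5+1+2=11 → 28/39 = 0.7179

0.718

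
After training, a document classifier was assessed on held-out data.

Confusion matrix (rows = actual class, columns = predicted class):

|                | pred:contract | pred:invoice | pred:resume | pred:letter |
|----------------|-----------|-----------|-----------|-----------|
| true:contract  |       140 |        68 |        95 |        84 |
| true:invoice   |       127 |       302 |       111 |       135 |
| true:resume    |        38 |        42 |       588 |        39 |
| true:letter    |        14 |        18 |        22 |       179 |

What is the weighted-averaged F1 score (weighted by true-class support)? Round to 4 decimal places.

0.5958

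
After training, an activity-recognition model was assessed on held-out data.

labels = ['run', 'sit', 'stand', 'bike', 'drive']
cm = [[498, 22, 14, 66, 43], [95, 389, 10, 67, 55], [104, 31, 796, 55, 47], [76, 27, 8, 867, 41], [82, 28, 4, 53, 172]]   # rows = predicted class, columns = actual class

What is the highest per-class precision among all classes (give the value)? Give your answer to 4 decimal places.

Per-class precision (TP/(TP+FP)):
  run: TP=498, FP=22+14+66+43=145 → 498/643 = 0.77449
  sit: TP=389, FP=95+10+67+55=227 → 389/616 = 0.63149
  stand: TP=796, FP=104+31+55+47=237 → 796/1033 = 0.77057
  bike: TP=867, FP=76+27+8+41=152 → 867/1019 = 0.85083
  drive: TP=172, FP=82+28+4+53=167 → 172/339 = 0.50737
Highest is class 'bike' with precision = 0.8508.

0.8508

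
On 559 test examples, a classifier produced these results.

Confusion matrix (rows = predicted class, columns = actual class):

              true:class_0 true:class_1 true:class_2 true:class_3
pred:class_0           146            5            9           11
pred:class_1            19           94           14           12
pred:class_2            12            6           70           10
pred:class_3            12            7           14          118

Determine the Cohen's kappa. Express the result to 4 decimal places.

0.6834

Observed agreement pₒ = trace/N = 428/559 = 0.76565
Expected agreement pₑ = Σ (rowᵢ·colᵢ)/N² = (189·171 + 112·139 + 107·98 + 151·151)/559² = 0.25977
κ = (pₒ − pₑ)/(1 − pₑ) = (0.76565 − 0.25977)/(1 − 0.25977) = 0.6834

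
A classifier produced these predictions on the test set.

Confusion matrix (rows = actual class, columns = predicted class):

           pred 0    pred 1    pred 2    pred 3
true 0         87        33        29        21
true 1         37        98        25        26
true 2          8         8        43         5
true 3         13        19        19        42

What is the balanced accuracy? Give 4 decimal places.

0.5405

Balanced accuracy = mean of per-class recall.
  0: recall = 87/170 = 0.51176
  1: recall = 98/186 = 0.52688
  2: recall = 43/64 = 0.67188
  3: recall = 42/93 = 0.45161
Mean = (0.51176 + 0.52688 + 0.67188 + 0.45161) / 4 = 0.5405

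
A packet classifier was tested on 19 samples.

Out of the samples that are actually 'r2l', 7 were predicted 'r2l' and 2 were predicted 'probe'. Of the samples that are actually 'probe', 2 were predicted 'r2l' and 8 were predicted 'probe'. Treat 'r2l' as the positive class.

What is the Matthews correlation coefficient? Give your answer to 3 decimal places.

MCC = (TP·TN − FP·FN) / √((TP+FP)(TP+FN)(TN+FP)(TN+FN))
Numerator = 7·8 − 2·2 = 52
Denominator = √(9·9·10·10) = √8100 = 90.0000
MCC = 52 / 90.0000 = 0.578

0.578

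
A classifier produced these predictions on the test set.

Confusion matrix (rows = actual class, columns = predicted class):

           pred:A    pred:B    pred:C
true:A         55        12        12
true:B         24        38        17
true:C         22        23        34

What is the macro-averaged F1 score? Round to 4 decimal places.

0.5300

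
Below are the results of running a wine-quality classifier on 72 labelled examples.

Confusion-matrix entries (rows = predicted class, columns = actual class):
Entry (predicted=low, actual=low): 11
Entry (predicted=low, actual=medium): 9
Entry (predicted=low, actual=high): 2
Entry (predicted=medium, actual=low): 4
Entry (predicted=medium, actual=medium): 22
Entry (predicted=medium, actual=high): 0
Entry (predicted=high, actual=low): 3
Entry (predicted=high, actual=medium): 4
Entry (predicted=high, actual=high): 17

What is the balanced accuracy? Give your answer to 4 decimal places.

Balanced accuracy = mean of per-class recall.
  low: recall = 11/18 = 0.61111
  medium: recall = 22/35 = 0.62857
  high: recall = 17/19 = 0.89474
Mean = (0.61111 + 0.62857 + 0.89474) / 3 = 0.7115

0.7115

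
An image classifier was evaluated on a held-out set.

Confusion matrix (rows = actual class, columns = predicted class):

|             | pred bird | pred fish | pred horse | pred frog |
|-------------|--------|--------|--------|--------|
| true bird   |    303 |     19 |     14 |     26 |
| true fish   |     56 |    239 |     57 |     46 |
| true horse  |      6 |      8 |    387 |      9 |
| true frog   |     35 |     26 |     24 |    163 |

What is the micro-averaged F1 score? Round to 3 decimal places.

0.770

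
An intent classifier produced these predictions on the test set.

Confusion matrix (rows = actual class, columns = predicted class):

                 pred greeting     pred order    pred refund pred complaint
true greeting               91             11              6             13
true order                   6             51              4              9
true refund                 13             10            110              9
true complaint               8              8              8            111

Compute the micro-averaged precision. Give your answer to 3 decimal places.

0.776

Micro-averaging pools counts across classes: ΣTP=363, ΣFP=105, ΣFN=105.
Micro-precision = TP/(TP+FP) on pooled counts = 0.776 (equals overall accuracy in single-label multiclass).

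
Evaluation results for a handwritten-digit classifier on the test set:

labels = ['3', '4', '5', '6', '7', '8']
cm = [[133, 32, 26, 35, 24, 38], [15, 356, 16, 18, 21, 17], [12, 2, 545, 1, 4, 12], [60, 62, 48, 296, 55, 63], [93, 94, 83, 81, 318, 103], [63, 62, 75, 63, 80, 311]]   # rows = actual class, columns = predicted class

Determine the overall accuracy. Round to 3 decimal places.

0.591

Accuracy = trace / total = (133+356+545+296+318+311=1959) / 3317 = 1959/3317 = 0.591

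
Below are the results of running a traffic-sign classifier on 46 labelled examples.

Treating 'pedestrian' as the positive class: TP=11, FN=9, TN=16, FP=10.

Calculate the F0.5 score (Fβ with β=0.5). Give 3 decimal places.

0.529

Fβ = (1+β²)·TP / ((1+β²)·TP + β²·FN + FP), with β²=1/4
= 1.25·11 / (1.25·11 + 0.25·9 + 10) = 0.529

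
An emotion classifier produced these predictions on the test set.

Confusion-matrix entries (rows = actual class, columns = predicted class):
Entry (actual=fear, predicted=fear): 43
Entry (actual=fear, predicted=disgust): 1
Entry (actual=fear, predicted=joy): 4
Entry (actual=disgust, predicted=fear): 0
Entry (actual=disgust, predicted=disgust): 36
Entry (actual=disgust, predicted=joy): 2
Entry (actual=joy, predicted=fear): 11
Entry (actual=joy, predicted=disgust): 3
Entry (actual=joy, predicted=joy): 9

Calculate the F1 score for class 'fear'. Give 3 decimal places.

0.843

F1 score = 2·TP/(2·TP+FP+FN).
fear: TP=43, FP=0+11=11, FN=1+4=5 → 86/102 = 0.8431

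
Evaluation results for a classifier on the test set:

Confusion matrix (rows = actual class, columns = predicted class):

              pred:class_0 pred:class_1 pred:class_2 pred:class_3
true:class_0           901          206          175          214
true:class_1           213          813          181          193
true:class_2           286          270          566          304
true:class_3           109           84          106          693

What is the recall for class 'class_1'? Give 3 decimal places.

0.581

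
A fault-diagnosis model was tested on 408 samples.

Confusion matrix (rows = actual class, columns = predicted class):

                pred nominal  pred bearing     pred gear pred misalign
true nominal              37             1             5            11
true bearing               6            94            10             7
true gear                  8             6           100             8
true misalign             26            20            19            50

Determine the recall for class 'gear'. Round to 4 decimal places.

Treat 'gear' as positive and all other classes as negative.
recall = TP/(TP+FN).
gear: TP=100, FN=8+6+8=22 → 100/122 = 0.81967

0.8197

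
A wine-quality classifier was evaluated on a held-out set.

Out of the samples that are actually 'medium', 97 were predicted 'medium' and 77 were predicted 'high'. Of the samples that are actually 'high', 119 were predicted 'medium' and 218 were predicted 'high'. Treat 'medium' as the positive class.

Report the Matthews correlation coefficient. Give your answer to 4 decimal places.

MCC = (TP·TN − FP·FN) / √((TP+FP)(TP+FN)(TN+FP)(TN+FN))
Numerator = 97·218 − 119·77 = 11983
Denominator = √(216·174·337·295) = √3736413360 = 61126.2085
MCC = 11983 / 61126.2085 = 0.1960

0.1960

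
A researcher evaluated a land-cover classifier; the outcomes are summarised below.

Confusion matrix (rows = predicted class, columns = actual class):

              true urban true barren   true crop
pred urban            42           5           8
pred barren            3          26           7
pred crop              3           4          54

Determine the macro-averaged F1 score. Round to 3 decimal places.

Per-class F1 score (2·TP/(2·TP+FP+FN)):
  urban: TP=42, FP=5+8=13, FN=3+3=6 → 84/103 = 0.8155
  barren: TP=26, FP=3+7=10, FN=5+4=9 → 52/71 = 0.7324
  crop: TP=54, FP=3+4=7, FN=8+7=15 → 108/130 = 0.8308
Macro-F1 score = mean = (0.8155 + 0.7324 + 0.8308) / 3 = 0.793

0.793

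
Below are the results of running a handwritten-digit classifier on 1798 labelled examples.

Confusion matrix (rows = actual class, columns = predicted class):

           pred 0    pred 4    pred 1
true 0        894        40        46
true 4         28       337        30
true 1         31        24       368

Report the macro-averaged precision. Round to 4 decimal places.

0.8691

Per-class precision (TP/(TP+FP)):
  0: TP=894, FP=28+31=59 → 894/953 = 0.93809
  4: TP=337, FP=40+24=64 → 337/401 = 0.84040
  1: TP=368, FP=46+30=76 → 368/444 = 0.82883
Macro-precision = mean = (0.93809 + 0.84040 + 0.82883) / 3 = 0.8691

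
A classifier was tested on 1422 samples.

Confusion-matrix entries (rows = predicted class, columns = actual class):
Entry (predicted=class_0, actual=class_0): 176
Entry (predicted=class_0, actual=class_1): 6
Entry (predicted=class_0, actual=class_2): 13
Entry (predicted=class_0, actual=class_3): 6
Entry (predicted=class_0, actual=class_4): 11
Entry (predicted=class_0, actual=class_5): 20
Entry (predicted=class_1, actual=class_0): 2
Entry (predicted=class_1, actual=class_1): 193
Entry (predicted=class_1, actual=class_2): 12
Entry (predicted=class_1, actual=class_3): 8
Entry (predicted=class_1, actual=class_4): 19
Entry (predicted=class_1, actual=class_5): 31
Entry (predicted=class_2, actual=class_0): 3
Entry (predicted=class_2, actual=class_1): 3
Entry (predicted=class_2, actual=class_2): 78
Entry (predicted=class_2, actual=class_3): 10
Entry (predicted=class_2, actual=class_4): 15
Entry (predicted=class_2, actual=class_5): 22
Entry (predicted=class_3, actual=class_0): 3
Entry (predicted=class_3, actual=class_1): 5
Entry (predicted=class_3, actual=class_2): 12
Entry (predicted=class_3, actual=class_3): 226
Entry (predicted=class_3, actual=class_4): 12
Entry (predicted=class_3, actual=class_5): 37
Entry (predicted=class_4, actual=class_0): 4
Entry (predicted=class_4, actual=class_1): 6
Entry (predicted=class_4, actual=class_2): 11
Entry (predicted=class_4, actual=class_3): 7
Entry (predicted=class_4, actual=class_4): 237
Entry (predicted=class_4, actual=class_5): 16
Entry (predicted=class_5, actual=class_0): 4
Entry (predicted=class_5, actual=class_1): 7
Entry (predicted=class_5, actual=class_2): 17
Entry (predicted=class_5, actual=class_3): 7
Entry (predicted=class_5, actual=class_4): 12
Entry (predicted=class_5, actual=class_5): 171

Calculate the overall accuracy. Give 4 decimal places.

Accuracy = trace / total = (176+193+78+226+237+171=1081) / 1422 = 1081/1422 = 0.7602

0.7602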